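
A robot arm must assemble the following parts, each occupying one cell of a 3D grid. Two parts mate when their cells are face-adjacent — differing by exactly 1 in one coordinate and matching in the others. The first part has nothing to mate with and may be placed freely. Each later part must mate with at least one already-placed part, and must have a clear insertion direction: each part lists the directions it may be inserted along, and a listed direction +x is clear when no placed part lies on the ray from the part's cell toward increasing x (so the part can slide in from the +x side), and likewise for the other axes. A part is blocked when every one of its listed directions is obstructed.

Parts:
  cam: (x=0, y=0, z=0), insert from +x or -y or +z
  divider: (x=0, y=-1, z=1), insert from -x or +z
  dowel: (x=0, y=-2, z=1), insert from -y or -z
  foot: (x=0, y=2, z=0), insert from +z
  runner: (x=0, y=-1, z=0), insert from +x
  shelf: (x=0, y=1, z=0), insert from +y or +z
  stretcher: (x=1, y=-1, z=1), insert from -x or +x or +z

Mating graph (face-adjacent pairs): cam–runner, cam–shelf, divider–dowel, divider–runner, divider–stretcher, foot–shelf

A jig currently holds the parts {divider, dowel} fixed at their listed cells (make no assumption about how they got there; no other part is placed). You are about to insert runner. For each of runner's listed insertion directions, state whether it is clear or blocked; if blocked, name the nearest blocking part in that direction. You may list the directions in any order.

+x: ray from runner(0, -1, 0) has no placed part ⇒ clear

+x: clear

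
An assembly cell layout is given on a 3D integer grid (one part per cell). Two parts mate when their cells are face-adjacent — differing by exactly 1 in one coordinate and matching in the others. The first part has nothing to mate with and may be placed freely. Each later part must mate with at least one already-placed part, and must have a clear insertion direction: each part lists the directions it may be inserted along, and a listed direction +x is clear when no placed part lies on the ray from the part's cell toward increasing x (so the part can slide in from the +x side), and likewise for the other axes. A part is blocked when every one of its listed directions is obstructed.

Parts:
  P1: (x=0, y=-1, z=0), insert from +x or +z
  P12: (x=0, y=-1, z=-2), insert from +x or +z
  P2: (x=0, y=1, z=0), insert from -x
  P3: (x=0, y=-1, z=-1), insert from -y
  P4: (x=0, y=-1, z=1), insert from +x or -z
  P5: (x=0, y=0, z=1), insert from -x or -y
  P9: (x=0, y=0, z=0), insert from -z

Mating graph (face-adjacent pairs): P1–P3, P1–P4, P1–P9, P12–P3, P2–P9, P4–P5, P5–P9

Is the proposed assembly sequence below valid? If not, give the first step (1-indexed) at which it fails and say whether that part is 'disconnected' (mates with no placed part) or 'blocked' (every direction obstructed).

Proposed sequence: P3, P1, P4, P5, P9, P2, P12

1. P3@(0, -1, -1) [-y clear] — {P3}
2. P1@(0, -1, 0) [+x clear] — {P1, P3}
3. P4@(0, -1, 1) [+x clear] — {P1, P3, P4}
4. P5@(0, 0, 1) [-x clear] — {P1, P3, P4, P5}
5. P9@(0, 0, 0) [-z clear] — {P1, P3, P4, P5, P9}
6. P2@(0, 1, 0) [-x clear] — {P1, P2, P3, P4, P5, P9}
7. P12@(0, -1, -2) [+x clear] — {P1, P12, P2, P3, P4, P5, P9}

Valid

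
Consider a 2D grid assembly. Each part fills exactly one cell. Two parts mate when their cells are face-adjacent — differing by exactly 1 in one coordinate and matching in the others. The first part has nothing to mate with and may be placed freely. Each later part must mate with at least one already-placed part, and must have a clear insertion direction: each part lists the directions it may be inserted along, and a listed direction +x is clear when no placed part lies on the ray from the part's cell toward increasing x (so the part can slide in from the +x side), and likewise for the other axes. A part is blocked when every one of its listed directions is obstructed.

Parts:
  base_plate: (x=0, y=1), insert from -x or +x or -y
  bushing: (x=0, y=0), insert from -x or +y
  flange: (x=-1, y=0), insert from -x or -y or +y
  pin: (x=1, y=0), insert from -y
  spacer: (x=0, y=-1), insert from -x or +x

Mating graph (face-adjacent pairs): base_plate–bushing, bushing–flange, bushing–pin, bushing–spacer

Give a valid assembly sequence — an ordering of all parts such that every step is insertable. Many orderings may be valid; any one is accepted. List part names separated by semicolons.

bushing; spacer; pin; base_plate; flange

1. bushing@(0, 0) [-x clear] — {bushing}
2. spacer@(0, -1) [-x clear] — {bushing, spacer}
3. pin@(1, 0) [-y clear] — {bushing, pin, spacer}
4. base_plate@(0, 1) [-x clear] — {base_plate, bushing, pin, spacer}
5. flange@(-1, 0) [-x clear] — {base_plate, bushing, flange, pin, spacer}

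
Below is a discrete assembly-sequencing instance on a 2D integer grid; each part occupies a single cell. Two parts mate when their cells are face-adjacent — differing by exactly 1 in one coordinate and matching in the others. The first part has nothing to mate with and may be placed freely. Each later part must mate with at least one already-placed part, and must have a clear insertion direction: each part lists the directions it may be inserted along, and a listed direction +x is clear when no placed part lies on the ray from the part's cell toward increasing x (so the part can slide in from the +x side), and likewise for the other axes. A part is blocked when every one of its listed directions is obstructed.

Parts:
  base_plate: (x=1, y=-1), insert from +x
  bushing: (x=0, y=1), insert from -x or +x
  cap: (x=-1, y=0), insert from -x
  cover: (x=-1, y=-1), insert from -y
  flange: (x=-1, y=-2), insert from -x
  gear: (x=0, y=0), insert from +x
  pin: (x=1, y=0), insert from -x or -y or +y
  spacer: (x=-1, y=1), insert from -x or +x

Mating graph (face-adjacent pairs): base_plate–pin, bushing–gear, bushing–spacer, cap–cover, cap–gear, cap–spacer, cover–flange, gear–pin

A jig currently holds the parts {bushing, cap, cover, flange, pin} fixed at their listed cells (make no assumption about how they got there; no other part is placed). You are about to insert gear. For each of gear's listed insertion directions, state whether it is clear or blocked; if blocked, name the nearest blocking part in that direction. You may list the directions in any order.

+x: nearest on ray is pin@(1, 0) ⇒ blocked

+x: blocked by pin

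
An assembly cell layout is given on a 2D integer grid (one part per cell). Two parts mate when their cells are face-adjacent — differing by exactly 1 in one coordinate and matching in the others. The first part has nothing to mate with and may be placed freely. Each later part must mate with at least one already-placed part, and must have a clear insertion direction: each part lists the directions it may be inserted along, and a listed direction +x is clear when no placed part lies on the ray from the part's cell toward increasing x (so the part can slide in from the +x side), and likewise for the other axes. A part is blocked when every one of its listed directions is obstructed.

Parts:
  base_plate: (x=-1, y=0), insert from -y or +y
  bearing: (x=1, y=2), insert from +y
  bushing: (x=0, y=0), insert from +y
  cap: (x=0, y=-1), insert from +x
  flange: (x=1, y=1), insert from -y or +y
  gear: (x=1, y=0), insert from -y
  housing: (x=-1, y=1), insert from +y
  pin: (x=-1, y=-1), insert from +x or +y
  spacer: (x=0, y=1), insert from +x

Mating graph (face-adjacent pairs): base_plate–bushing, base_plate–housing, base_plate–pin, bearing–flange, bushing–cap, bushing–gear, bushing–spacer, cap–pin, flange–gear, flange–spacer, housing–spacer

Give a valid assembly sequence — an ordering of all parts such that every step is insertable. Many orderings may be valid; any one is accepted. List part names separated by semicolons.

1. base_plate@(-1, 0) [-y clear] — {base_plate}
2. bushing@(0, 0) [+y clear] — {base_plate, bushing}
3. spacer@(0, 1) [+x clear] — {base_plate, bushing, spacer}
4. flange@(1, 1) [-y clear] — {base_plate, bushing, flange, spacer}
5. pin@(-1, -1) [+x clear] — {base_plate, bushing, flange, pin, spacer}
6. cap@(0, -1) [+x clear] — {base_plate, bushing, cap, flange, pin, spacer}
7. bearing@(1, 2) [+y clear] — {base_plate, bearing, bushing, cap, flange, pin, spacer}
8. housing@(-1, 1) [+y clear] — {base_plate, bearing, bushing, cap, flange, housing, pin, spacer}
9. gear@(1, 0) [-y clear] — {base_plate, bearing, bushing, cap, flange, gear, housing, pin, spacer}

base_plate; bushing; spacer; flange; pin; cap; bearing; housing; gear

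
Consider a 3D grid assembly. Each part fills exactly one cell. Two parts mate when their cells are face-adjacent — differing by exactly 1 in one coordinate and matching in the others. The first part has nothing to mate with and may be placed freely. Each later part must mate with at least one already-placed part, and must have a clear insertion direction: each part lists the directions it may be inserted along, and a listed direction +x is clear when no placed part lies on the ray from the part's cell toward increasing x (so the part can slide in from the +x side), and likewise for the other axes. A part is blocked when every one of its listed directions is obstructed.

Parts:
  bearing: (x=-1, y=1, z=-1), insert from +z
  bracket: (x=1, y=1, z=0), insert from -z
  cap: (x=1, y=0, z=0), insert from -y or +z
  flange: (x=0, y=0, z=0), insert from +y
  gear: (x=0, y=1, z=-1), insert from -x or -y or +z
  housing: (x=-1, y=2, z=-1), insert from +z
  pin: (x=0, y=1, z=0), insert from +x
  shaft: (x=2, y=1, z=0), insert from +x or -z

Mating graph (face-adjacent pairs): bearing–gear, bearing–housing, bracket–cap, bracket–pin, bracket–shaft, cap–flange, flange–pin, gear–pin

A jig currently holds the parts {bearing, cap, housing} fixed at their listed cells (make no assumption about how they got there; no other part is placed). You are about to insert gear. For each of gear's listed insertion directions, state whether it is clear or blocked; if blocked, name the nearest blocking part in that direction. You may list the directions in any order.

+z: clear; -x: blocked by bearing; -y: clear

-x: nearest on ray is bearing@(-1, 1, -1) ⇒ blocked
-y: ray from gear(0, 1, -1) has no placed part ⇒ clear
+z: ray from gear(0, 1, -1) has no placed part ⇒ clear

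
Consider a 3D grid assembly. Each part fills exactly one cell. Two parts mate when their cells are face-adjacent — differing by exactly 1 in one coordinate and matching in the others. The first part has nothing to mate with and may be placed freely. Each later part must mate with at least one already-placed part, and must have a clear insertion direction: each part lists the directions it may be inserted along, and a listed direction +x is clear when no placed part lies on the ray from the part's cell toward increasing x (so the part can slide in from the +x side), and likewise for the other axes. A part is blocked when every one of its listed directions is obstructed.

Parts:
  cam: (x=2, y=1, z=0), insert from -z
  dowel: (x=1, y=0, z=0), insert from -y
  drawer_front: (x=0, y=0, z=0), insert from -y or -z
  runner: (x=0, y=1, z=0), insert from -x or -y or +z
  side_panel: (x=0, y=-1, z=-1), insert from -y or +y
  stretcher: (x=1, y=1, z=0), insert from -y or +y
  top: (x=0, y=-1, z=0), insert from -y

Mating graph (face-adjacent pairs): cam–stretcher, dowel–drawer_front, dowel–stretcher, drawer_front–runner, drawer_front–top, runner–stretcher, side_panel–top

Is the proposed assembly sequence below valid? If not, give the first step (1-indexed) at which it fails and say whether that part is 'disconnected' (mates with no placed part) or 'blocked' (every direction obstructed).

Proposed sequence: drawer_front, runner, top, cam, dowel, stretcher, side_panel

1. drawer_front@(0, 0, 0) [-y clear] — {drawer_front}
2. runner@(0, 1, 0) [-x clear] — {drawer_front, runner}
3. top@(0, -1, 0) [-y clear] — {drawer_front, runner, top}
4. cam@(2, 1, 0) — no placed neighbour ⇒ disconnected

Invalid at step 4 (disconnected)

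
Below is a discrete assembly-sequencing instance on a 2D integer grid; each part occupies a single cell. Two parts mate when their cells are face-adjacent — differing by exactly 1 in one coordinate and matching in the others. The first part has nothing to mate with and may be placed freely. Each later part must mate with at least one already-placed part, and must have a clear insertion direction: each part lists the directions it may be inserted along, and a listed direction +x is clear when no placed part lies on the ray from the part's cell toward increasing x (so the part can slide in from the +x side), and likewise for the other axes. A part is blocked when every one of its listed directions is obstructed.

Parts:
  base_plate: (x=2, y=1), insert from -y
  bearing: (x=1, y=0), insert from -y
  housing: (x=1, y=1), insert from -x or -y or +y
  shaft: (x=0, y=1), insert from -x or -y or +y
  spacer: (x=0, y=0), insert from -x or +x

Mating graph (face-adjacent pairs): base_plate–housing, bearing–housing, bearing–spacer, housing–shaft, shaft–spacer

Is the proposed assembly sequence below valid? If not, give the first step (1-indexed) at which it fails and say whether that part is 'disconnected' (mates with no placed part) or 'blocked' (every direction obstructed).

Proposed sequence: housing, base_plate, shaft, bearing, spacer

Valid

1. housing@(1, 1) [-x clear] — {housing}
2. base_plate@(2, 1) [-y clear] — {base_plate, housing}
3. shaft@(0, 1) [-x clear] — {base_plate, housing, shaft}
4. bearing@(1, 0) [-y clear] — {base_plate, bearing, housing, shaft}
5. spacer@(0, 0) [-x clear] — {base_plate, bearing, housing, shaft, spacer}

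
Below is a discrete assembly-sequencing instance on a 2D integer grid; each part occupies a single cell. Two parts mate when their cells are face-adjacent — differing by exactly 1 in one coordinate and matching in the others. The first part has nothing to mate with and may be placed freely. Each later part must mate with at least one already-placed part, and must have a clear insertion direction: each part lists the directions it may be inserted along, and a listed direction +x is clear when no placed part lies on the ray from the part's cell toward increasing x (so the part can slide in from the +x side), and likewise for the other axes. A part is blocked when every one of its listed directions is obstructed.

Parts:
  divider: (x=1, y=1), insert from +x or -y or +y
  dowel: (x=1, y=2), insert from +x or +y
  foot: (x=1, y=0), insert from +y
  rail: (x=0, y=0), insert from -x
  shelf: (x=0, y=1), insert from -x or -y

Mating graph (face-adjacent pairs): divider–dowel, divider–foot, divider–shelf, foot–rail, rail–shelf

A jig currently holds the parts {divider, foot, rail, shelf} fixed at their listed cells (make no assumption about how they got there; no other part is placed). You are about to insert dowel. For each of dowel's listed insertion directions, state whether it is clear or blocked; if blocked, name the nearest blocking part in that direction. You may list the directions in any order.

+x: clear; +y: clear

+x: ray from dowel(1, 2) has no placed part ⇒ clear
+y: ray from dowel(1, 2) has no placed part ⇒ clear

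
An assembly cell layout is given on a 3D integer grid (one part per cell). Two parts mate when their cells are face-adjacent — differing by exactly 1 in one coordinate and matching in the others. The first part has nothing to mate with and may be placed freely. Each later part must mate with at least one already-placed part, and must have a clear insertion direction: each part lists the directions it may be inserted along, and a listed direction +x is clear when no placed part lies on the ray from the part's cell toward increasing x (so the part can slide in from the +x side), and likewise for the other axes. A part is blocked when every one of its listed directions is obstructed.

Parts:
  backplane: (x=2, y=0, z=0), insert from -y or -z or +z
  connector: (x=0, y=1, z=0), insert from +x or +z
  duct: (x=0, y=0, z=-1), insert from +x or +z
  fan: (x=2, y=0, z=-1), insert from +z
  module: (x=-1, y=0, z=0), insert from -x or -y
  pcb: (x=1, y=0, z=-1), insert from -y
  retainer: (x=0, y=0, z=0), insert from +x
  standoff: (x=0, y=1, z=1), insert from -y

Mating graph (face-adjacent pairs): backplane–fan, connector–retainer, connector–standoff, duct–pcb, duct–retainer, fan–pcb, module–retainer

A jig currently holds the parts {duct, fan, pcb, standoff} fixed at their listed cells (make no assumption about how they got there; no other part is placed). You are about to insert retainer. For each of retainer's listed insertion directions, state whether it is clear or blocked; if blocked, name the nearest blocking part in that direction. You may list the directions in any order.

+x: clear

+x: ray from retainer(0, 0, 0) has no placed part ⇒ clear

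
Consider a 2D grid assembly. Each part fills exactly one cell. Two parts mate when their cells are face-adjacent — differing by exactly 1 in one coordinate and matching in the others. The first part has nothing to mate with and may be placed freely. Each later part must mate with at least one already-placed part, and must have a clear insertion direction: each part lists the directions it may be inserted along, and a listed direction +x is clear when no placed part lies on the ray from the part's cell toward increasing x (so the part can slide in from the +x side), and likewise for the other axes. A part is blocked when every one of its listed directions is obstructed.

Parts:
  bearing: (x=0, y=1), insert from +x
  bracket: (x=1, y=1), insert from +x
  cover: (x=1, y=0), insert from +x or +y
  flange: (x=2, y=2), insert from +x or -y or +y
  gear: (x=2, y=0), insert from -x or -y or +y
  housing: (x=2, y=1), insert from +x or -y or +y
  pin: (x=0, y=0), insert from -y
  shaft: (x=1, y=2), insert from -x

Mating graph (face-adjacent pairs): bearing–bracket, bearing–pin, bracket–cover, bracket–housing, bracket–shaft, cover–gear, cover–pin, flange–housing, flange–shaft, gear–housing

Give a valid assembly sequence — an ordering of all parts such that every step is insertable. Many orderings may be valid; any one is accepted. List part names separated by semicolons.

cover; pin; bearing; bracket; shaft; housing; flange; gear

1. cover@(1, 0) [+x clear] — {cover}
2. pin@(0, 0) [-y clear] — {cover, pin}
3. bearing@(0, 1) [+x clear] — {bearing, cover, pin}
4. bracket@(1, 1) [+x clear] — {bearing, bracket, cover, pin}
5. shaft@(1, 2) [-x clear] — {bearing, bracket, cover, pin, shaft}
6. housing@(2, 1) [+x clear] — {bearing, bracket, cover, housing, pin, shaft}
7. flange@(2, 2) [+x clear] — {bearing, bracket, cover, flange, housing, pin, shaft}
8. gear@(2, 0) [-y clear] — {bearing, bracket, cover, flange, gear, housing, pin, shaft}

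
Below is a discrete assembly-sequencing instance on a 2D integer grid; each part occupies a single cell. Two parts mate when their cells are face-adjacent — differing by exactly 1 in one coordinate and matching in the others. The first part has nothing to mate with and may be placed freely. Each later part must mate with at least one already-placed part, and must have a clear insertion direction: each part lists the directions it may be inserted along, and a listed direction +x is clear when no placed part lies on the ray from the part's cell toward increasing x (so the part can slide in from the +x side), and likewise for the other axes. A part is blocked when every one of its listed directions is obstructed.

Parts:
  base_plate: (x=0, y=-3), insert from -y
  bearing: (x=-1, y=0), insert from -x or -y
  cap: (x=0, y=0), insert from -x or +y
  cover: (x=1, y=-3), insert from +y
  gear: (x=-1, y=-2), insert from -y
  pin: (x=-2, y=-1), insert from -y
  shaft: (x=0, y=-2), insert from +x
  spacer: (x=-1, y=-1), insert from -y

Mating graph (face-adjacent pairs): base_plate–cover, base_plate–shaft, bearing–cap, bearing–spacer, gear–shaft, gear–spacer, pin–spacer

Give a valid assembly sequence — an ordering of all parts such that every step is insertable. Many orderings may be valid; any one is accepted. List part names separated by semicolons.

bearing; spacer; gear; shaft; base_plate; cover; cap; pin

1. bearing@(-1, 0) [-x clear] — {bearing}
2. spacer@(-1, -1) [-y clear] — {bearing, spacer}
3. gear@(-1, -2) [-y clear] — {bearing, gear, spacer}
4. shaft@(0, -2) [+x clear] — {bearing, gear, shaft, spacer}
5. base_plate@(0, -3) [-y clear] — {base_plate, bearing, gear, shaft, spacer}
6. cover@(1, -3) [+y clear] — {base_plate, bearing, cover, gear, shaft, spacer}
7. cap@(0, 0) [+y clear] — {base_plate, bearing, cap, cover, gear, shaft, spacer}
8. pin@(-2, -1) [-y clear] — {base_plate, bearing, cap, cover, gear, pin, shaft, spacer}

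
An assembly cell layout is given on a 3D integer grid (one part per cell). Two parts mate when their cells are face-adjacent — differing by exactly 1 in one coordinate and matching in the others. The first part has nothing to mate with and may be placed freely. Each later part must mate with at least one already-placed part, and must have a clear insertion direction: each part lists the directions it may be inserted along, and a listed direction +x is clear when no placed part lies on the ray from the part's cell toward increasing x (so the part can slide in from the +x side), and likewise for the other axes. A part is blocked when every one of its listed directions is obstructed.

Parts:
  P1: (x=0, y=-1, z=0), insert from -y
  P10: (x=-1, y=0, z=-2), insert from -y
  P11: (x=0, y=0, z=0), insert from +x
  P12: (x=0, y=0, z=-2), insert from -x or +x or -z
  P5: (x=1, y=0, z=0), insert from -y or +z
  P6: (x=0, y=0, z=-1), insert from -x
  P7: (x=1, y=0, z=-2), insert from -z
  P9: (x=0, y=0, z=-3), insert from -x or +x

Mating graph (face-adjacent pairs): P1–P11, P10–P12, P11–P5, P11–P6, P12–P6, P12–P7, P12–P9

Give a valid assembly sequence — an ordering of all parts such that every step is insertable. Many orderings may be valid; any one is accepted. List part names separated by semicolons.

1. P1@(0, -1, 0) [-y clear] — {P1}
2. P11@(0, 0, 0) [+x clear] — {P1, P11}
3. P6@(0, 0, -1) [-x clear] — {P1, P11, P6}
4. P12@(0, 0, -2) [-x clear] — {P1, P11, P12, P6}
5. P9@(0, 0, -3) [-x clear] — {P1, P11, P12, P6, P9}
6. P10@(-1, 0, -2) [-y clear] — {P1, P10, P11, P12, P6, P9}
7. P5@(1, 0, 0) [-y clear] — {P1, P10, P11, P12, P5, P6, P9}
8. P7@(1, 0, -2) [-z clear] — {P1, P10, P11, P12, P5, P6, P7, P9}

P1; P11; P6; P12; P9; P10; P5; P7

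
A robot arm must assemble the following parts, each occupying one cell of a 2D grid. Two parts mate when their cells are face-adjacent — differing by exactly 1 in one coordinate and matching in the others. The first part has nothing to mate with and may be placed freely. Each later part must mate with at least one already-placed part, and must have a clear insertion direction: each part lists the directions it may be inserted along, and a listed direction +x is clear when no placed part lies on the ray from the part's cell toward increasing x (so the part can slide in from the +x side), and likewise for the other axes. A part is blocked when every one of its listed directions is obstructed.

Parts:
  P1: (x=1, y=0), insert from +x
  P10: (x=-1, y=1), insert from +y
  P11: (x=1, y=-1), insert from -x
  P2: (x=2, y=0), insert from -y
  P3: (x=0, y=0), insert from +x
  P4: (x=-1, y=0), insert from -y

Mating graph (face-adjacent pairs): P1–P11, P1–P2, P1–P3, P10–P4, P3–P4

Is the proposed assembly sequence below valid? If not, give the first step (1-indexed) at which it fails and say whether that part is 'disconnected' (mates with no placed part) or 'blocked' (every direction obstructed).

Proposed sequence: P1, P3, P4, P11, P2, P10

Invalid at step 2 (blocked)

1. P1@(1, 0) [+x clear] — {P1}
2. P3@(0, 0) — +x all obstructed ⇒ blocked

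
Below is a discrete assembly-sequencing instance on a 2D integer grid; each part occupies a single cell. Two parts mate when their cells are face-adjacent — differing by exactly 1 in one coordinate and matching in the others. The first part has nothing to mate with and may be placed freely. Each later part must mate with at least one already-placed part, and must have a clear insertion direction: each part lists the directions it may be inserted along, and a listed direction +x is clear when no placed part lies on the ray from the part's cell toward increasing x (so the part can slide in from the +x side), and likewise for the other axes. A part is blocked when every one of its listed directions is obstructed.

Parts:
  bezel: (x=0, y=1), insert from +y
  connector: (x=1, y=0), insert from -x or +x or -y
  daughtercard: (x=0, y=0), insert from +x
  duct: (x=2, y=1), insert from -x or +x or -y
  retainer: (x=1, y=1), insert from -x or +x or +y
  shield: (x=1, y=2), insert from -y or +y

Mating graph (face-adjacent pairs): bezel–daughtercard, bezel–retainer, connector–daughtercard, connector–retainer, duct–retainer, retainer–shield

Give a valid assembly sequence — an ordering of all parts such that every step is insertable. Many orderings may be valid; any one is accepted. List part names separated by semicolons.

1. bezel@(0, 1) [+y clear] — {bezel}
2. retainer@(1, 1) [+x clear] — {bezel, retainer}
3. shield@(1, 2) [+y clear] — {bezel, retainer, shield}
4. duct@(2, 1) [+x clear] — {bezel, duct, retainer, shield}
5. daughtercard@(0, 0) [+x clear] — {bezel, daughtercard, duct, retainer, shield}
6. connector@(1, 0) [+x clear] — {bezel, connector, daughtercard, duct, retainer, shield}

bezel; retainer; shield; duct; daughtercard; connector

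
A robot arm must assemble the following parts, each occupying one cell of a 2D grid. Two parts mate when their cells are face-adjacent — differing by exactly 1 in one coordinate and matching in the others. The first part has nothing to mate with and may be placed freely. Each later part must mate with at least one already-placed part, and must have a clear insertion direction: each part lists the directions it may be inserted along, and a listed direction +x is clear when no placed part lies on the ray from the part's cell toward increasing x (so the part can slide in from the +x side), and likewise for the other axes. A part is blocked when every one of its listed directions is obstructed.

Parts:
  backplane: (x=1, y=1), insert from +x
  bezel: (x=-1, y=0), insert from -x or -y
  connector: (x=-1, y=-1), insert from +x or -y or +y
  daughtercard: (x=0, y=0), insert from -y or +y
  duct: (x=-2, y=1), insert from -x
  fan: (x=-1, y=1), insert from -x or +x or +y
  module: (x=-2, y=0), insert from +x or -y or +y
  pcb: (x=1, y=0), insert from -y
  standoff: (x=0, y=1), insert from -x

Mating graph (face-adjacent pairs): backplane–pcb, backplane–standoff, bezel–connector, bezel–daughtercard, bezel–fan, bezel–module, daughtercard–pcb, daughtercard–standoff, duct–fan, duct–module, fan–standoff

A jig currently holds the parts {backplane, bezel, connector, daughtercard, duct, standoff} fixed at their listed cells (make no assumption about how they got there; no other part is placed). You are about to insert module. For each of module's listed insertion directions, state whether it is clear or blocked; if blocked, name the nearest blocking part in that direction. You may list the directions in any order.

+x: nearest on ray is bezel@(-1, 0) ⇒ blocked
-y: ray from module(-2, 0) has no placed part ⇒ clear
+y: nearest on ray is duct@(-2, 1) ⇒ blocked

+x: blocked by bezel; +y: blocked by duct; -y: clear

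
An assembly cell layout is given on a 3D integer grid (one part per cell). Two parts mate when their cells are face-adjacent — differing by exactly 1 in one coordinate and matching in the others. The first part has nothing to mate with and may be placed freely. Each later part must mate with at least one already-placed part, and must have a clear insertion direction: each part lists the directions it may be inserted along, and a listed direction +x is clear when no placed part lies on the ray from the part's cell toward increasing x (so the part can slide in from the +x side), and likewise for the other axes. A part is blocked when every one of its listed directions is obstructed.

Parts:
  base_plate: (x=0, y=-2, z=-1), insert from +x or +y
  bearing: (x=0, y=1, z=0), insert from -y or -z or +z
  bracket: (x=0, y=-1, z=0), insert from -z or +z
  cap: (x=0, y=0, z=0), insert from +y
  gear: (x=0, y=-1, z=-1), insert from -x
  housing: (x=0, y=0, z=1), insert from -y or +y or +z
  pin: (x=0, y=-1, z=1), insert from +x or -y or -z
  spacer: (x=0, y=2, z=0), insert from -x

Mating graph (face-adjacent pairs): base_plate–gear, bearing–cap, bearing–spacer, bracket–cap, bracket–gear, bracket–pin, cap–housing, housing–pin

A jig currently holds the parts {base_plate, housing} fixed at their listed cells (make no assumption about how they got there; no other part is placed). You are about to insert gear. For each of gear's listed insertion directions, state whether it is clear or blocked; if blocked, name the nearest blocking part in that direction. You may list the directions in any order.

-x: ray from gear(0, -1, -1) has no placed part ⇒ clear

-x: clear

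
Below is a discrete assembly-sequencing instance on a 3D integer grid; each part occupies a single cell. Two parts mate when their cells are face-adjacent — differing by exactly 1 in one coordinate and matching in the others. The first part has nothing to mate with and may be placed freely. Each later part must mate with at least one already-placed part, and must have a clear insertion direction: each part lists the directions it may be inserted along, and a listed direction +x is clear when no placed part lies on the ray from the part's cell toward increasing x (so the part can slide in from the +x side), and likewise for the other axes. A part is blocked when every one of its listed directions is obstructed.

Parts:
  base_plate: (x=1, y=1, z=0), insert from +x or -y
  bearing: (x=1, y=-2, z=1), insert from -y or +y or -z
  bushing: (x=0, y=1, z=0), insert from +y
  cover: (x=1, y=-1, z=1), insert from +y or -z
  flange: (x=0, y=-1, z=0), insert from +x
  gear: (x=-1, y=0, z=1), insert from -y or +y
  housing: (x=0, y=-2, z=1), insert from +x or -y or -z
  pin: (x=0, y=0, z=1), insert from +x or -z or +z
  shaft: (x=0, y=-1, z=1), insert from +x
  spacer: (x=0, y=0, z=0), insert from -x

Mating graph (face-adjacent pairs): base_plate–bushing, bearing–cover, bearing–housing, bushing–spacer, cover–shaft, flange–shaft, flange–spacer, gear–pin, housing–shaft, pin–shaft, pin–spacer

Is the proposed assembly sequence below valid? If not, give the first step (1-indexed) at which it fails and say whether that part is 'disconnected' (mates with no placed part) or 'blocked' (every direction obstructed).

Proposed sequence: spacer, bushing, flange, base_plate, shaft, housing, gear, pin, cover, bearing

Invalid at step 7 (disconnected)

1. spacer@(0, 0, 0) [-x clear] — {spacer}
2. bushing@(0, 1, 0) [+y clear] — {bushing, spacer}
3. flange@(0, -1, 0) [+x clear] — {bushing, flange, spacer}
4. base_plate@(1, 1, 0) [+x clear] — {base_plate, bushing, flange, spacer}
5. shaft@(0, -1, 1) [+x clear] — {base_plate, bushing, flange, shaft, spacer}
6. housing@(0, -2, 1) [+x clear] — {base_plate, bushing, flange, housing, shaft, spacer}
7. gear@(-1, 0, 1) — no placed neighbour ⇒ disconnected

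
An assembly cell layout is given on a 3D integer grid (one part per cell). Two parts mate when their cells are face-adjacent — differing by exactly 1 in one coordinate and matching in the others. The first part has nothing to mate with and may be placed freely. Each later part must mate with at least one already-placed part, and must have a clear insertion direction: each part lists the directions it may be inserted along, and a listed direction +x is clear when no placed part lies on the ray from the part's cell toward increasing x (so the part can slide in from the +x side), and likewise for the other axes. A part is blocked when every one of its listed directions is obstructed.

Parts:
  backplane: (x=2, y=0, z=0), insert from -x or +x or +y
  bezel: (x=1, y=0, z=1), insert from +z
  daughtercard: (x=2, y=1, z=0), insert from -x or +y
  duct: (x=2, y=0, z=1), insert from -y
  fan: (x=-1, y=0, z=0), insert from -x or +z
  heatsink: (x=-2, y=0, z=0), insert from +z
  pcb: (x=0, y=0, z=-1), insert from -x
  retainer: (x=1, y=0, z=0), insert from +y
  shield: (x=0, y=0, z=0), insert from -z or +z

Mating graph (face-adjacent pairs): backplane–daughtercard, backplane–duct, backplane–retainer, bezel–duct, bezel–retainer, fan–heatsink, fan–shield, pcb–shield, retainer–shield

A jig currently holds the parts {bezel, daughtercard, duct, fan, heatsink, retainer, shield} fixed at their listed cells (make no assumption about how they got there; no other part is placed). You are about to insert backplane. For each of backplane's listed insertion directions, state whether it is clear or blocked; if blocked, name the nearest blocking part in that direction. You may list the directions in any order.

+x: clear; +y: blocked by daughtercard; -x: blocked by retainer

-x: nearest on ray is retainer@(1, 0, 0) ⇒ blocked
+x: ray from backplane(2, 0, 0) has no placed part ⇒ clear
+y: nearest on ray is daughtercard@(2, 1, 0) ⇒ blocked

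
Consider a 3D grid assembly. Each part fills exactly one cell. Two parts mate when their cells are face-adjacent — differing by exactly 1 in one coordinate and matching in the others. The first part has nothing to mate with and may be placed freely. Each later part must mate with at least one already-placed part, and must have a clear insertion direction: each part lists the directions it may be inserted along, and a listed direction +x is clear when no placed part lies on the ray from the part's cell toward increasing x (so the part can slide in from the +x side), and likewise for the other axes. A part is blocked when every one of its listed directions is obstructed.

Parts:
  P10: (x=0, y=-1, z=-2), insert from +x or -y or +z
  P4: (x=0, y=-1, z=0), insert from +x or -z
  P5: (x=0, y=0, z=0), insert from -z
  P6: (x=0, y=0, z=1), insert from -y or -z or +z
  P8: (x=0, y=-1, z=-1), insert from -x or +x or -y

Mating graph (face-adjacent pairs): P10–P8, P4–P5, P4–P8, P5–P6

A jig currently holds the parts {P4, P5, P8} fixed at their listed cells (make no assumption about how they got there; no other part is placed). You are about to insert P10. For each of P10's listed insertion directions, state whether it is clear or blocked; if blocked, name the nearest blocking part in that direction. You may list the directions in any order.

+x: clear; +z: blocked by P8; -y: clear

+x: ray from P10(0, -1, -2) has no placed part ⇒ clear
-y: ray from P10(0, -1, -2) has no placed part ⇒ clear
+z: nearest on ray is P8@(0, -1, -1) ⇒ blocked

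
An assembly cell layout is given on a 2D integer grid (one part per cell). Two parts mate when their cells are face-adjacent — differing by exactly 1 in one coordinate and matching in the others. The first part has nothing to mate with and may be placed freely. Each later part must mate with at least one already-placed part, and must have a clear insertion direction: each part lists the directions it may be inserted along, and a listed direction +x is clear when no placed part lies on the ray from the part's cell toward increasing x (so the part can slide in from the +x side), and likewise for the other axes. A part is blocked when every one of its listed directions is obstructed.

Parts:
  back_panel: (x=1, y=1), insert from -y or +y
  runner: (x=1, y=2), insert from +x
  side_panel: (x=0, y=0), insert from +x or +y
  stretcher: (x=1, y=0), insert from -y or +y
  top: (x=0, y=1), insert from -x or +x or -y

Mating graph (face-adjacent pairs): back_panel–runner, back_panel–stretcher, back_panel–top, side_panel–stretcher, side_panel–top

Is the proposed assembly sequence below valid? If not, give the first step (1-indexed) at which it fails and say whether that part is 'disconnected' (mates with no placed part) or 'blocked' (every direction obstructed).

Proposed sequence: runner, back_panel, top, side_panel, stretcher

1. runner@(1, 2) [+x clear] — {runner}
2. back_panel@(1, 1) [-y clear] — {back_panel, runner}
3. top@(0, 1) [-x clear] — {back_panel, runner, top}
4. side_panel@(0, 0) [+x clear] — {back_panel, runner, side_panel, top}
5. stretcher@(1, 0) [-y clear] — {back_panel, runner, side_panel, stretcher, top}

Valid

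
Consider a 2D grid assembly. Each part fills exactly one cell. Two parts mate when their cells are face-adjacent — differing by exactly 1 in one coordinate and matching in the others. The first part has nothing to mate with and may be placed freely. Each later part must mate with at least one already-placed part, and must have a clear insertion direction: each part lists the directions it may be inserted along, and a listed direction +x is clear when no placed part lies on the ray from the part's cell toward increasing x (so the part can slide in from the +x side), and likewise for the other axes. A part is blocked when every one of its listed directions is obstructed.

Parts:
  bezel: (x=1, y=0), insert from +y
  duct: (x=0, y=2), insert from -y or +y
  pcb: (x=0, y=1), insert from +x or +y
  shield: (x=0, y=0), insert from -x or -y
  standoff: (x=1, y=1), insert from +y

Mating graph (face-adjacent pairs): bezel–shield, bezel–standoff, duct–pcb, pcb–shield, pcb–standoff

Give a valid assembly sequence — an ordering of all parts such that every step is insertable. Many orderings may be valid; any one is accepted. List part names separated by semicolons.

bezel; shield; pcb; duct; standoff

1. bezel@(1, 0) [+y clear] — {bezel}
2. shield@(0, 0) [-x clear] — {bezel, shield}
3. pcb@(0, 1) [+x clear] — {bezel, pcb, shield}
4. duct@(0, 2) [+y clear] — {bezel, duct, pcb, shield}
5. standoff@(1, 1) [+y clear] — {bezel, duct, pcb, shield, standoff}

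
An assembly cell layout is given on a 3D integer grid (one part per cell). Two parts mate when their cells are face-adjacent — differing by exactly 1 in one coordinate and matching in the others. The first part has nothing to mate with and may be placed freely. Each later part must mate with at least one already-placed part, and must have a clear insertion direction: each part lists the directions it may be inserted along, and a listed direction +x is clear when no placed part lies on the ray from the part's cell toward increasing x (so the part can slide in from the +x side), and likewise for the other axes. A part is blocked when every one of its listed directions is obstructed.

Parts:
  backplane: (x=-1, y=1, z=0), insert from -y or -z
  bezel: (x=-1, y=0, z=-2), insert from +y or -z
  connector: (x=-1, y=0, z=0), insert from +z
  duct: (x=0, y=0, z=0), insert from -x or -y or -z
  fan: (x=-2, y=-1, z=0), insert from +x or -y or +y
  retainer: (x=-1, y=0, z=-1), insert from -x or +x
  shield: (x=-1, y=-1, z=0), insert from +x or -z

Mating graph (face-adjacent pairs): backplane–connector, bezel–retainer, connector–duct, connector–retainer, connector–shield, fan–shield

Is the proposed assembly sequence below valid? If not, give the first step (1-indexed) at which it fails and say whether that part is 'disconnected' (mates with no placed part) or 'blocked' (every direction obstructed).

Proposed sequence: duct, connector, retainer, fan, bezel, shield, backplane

1. duct@(0, 0, 0) [-x clear] — {duct}
2. connector@(-1, 0, 0) [+z clear] — {connector, duct}
3. retainer@(-1, 0, -1) [-x clear] — {connector, duct, retainer}
4. fan@(-2, -1, 0) — no placed neighbour ⇒ disconnected

Invalid at step 4 (disconnected)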